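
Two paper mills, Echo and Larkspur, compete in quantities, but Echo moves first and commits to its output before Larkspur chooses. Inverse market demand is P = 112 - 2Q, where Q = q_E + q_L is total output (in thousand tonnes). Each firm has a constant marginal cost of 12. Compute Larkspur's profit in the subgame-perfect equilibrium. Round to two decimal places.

Solve by backward induction. Given q_E, the follower Larkspur maximises π_L = (112 - 2q_E - 2q_L)q_L - 12q_L.
Setting the follower's marginal profit to zero, 100 - 2q_E - 4q_L = 0, i.e. q_L = (100 - 2q_E)/4.
The leader anticipates this reaction. Substituting into P = 112 - 2Q gives P = 62 - q_E, so π_E = (62 - q_E)q_E - 12q_E.
The leader's first-order condition 50 - 2q_E = 0 yields q_E = 25.
Then q_L = (100 - 2·25)/4 = 25/2.
Price P = 112 - 2·(75/2) = 37.
Larkspur's profit: (37 - 12)·(25/2) = 625/2.

312.50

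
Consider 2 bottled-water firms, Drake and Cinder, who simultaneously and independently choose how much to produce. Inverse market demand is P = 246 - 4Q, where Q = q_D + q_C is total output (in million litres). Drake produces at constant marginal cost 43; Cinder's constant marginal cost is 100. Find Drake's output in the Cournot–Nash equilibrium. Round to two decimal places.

21.67

Drake's profit: π_D = (246 - 4Q)q_D - (43q_D). Setting ∂π_D/∂q_D = 0: 203 - 8q_D - 4(q_C) = 0.
Cinder's first-order condition: 146 - 8q_C - 4(q_D) = 0.
Rearranging gives the reaction functions q_D = (203 - 4q_C)/8 and q_C = (146 - 4q_D)/8.
Solving the pair: q_D = 65/3, q_C = 89/12.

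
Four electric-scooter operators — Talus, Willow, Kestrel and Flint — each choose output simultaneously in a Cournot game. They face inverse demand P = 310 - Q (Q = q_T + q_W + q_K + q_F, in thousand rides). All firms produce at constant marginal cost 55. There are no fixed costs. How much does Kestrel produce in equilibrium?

51

A representative firm's profit is π_i = q_i(310 - Q) - 55q_i.
First-order condition (treating rivals' output as given): 255 - 2q_i - Σ_{j≠i} q_j = 0.
With identical firms every q_j equals q_i, so Σ_{j≠i} q_j = 3q_i and 255 = 5q_i, giving q_i = 51.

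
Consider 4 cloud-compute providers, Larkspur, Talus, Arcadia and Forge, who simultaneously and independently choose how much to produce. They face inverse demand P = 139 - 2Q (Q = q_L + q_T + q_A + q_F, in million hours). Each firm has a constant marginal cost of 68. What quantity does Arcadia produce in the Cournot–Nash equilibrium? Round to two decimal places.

7.10

A representative firm's profit is π_i = q_i(139 - 2Q) - 68q_i.
First-order condition (treating rivals' output as given): 71 - 4q_i - 2·Σ_{j≠i} q_j = 0.
With identical firms every q_j equals q_i, so Σ_{j≠i} q_j = 3q_i and 71 = 10q_i, giving q_i = 71/10.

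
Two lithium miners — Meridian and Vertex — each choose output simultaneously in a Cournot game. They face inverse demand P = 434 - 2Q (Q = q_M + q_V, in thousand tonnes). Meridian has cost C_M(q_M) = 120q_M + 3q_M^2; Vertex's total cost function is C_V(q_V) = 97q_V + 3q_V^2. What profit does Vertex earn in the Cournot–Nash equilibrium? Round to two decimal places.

Meridian's profit: π_M = (434 - 2Q)q_M - (120q_M + 3q_M²). Setting ∂π_M/∂q_M = 0: 314 - 10q_M - 2(q_V) = 0.
Vertex's first-order condition: 337 - 10q_V - 2(q_M) = 0.
So q_M = (314 - 2q_V)/10 and q_V = (337 - 2q_M)/10.
Substituting one into the other gives q_M = 411/16 and q_V = 457/16.
Price P = 434 - 2·(217/4) = 651/2.
Vertex's profit: (651/2)·(457/16) - 97·(457/16) - 3(457/16)² = 4079.0820.

4079.08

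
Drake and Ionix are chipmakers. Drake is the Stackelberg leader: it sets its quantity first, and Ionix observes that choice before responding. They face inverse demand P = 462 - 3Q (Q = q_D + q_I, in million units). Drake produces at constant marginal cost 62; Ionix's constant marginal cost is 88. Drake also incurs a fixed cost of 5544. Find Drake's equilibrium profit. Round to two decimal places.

2017.50

The follower Ionix best-responds to any q_D: π_I = (462 - 3Q)q_I - 88q_I.
Setting the follower's marginal profit to zero, 374 - 3q_D - 6q_I = 0, i.e. q_I = (374 - 3q_D)/6.
Drake substitutes q_I(q_D) into its own profit: π_D = q_D(462 - 3q_D - (374 - 3q_D)/2) - 62q_D = (275 - (3/2)q_D)q_D - 62q_D.
Leader FOC: 213 - 3q_D = 0, so q_D = 71.
Then q_I = (374 - 3·71)/6 = 161/6.
Price P = 462 - 3·(587/6) = 337/2.
Drake's profit: (337/2 - 62)·71 - 5544 = 2017.5000.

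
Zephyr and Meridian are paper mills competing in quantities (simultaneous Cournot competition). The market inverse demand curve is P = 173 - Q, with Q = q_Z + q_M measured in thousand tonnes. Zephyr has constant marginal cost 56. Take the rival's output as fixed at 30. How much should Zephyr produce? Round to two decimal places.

43.50

With the rival's output fixed at 30, Zephyr's profit is π_Z = (173 - 30 - q_Z)q_Z - (56q_Z) = (143 - q_Z)q_Z - (56q_Z).
∂π_Z/∂q_Z = 87 - 2q_Z = 0, so q_Z = 87/2.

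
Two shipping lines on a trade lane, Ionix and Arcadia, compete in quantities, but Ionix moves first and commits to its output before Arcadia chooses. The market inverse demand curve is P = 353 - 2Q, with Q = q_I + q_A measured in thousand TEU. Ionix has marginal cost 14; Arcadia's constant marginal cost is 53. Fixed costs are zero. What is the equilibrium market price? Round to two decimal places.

Solve by backward induction. Given q_I, the follower Arcadia maximises π_A = (353 - 2q_I - 2q_A)q_A - 53q_A.
∂π_A/∂q_A = 300 - 2q_I - 4q_A = 0 gives the reaction function q_A = (300 - 2q_I)/4.
The leader anticipates this reaction. Substituting into P = 353 - 2Q gives P = 203 - q_I, so π_I = (203 - q_I)q_I - 14q_I.
Leader FOC: 189 - 2q_I = 0, so q_I = 189/2.
Then q_A = (300 - 2·(189/2))/4 = 111/4.
Total output Q = 489/4, so price P = 353 - 2·(489/4) = 217/2.

108.50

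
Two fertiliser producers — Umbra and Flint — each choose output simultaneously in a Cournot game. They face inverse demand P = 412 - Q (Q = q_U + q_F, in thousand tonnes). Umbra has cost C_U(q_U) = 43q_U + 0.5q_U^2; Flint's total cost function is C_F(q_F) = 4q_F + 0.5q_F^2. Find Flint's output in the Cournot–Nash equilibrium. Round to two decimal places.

106.88

Umbra's profit: π_U = (412 - Q)q_U - (43q_U + (1/2)q_U²). Setting ∂π_U/∂q_U = 0: 369 - 3q_U - (q_F) = 0.
Flint's profit: π_F = (412 - Q)q_F - (4q_F + (1/2)q_F²). Setting ∂π_F/∂q_F = 0: 408 - 3q_F - (q_U) = 0.
Rearranging gives the reaction functions q_U = (369 - q_F)/3 and q_F = (408 - q_U)/3.
Solving the pair: q_U = 699/8, q_F = 855/8.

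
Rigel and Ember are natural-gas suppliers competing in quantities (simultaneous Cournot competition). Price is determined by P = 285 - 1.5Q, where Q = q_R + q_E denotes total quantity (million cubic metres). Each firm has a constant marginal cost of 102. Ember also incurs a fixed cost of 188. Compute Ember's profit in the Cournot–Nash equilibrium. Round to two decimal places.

A representative firm's profit is π_i = q_i(285 - 1.5Q) - 102q_i.
Setting ∂π_i/∂q_i = 0 with rivals' quantities fixed: 183 - 3q_i - (3/2)q_j = 0.
With identical firms every q_j equals q_i, so q_j = q_i and 183 = (9/2)q_i, giving q_i = 122/3.
Price P = 285 - (3/2)·(244/3) = 163.
Ember's profit: (163 - 102)·(122/3) - 188 = 2292.6667.

2292.67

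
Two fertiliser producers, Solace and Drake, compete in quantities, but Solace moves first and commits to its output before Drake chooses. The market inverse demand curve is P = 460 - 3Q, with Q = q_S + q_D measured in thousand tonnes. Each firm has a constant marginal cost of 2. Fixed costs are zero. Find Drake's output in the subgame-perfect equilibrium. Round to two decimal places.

38.17

The follower Drake best-responds to any q_S: π_D = (460 - 3Q)q_D - 2q_D.
Follower FOC: 458 - 3q_S - 6q_D = 0, so q_D(q_S) = (458 - 3q_S)/6.
Solace substitutes q_D(q_S) into its own profit: π_S = q_S(460 - 3q_S - (458 - 3q_S)/2) - 2q_S = (231 - (3/2)q_S)q_S - 2q_S.
The leader's first-order condition 229 - 3q_S = 0 yields q_S = 229/3.
Then q_D = (458 - 3·(229/3))/6 = 229/6.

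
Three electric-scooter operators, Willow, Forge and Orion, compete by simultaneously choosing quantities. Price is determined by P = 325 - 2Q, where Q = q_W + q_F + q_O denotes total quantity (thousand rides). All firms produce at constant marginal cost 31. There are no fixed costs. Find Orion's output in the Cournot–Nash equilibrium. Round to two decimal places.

A representative firm's profit is π_i = q_i(325 - 2Q) - 31q_i.
First-order condition (treating rivals' output as given): 294 - 4q_i - 2·Σ_{j≠i} q_j = 0.
With identical firms every q_j equals q_i, so Σ_{j≠i} q_j = 2q_i and 294 = 8q_i, giving q_i = 147/4.

36.75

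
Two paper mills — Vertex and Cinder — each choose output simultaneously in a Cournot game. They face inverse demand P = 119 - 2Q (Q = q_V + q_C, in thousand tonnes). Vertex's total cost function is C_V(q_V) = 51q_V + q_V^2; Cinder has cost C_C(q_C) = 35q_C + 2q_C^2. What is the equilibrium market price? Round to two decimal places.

Vertex's profit: π_V = (119 - 2Q)q_V - (51q_V + q_V²). Setting ∂π_V/∂q_V = 0: 68 - 6q_V - 2(q_C) = 0.
Cinder's first-order condition: 84 - 8q_C - 2(q_V) = 0.
Best responses: q_V = (68 - 2q_C)/6, q_C = (84 - 2q_V)/8.
Substituting one into the other gives q_V = 94/11 and q_C = 92/11.
Total output Q = 186/11, so price P = 119 - 2·(186/11) = 937/11.

85.18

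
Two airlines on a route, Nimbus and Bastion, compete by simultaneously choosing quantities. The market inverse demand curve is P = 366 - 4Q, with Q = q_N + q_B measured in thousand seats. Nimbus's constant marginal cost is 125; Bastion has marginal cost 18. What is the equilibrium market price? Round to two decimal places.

169.67

Nimbus's profit: π_N = (366 - 4Q)q_N - (125q_N). Setting ∂π_N/∂q_N = 0: 241 - 8q_N - 4(q_B) = 0.
Bastion's profit: π_B = (366 - 4Q)q_B - (18q_B). Setting ∂π_B/∂q_B = 0: 348 - 8q_B - 4(q_N) = 0.
Best responses: q_N = (241 - 4q_B)/8, q_B = (348 - 4q_N)/8.
Solving the pair: q_N = 67/6, q_B = 455/12.
Total output Q = 589/12, so price P = 366 - 4·(589/12) = 509/3.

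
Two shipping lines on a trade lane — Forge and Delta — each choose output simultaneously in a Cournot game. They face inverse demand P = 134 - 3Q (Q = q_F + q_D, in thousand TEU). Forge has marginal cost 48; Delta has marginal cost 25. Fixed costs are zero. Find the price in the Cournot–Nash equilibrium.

Forge's profit: π_F = (134 - 3Q)q_F - (48q_F). Setting ∂π_F/∂q_F = 0: 86 - 6q_F - 3(q_D) = 0.
Delta's first-order condition: 109 - 6q_D - 3(q_F) = 0.
So q_F = (86 - 3q_D)/6 and q_D = (109 - 3q_F)/6.
Solving the pair: q_F = 7, q_D = 44/3.
Total output Q = 65/3, so price P = 134 - 3·(65/3) = 69.

69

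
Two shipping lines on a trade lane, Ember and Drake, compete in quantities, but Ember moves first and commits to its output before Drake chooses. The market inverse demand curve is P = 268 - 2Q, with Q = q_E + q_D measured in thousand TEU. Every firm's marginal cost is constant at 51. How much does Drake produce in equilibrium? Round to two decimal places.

27.13

Solve by backward induction. Given q_E, the follower Drake maximises π_D = (268 - 2q_E - 2q_D)q_D - 51q_D.
∂π_D/∂q_D = 217 - 2q_E - 4q_D = 0 gives the reaction function q_D = (217 - 2q_E)/4.
Ember substitutes q_D(q_E) into its own profit: π_E = q_E(268 - 2q_E - (217 - 2q_E)/2) - 51q_E = (319/2 - q_E)q_E - 51q_E.
Leader FOC: 217/2 - 2q_E = 0, so q_E = 217/4.
Then q_D = (217 - 2·(217/4))/4 = 217/8.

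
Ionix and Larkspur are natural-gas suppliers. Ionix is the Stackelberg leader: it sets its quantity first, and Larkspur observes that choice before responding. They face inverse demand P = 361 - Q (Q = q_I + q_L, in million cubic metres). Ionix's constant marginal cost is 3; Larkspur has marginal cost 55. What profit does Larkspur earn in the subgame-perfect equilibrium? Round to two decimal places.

The follower Larkspur best-responds to any q_I: π_L = (361 - Q)q_L - 55q_L.
∂π_L/∂q_L = 306 - q_I - 2q_L = 0 gives the reaction function q_L = (306 - q_I)/2.
Ionix substitutes q_L(q_I) into its own profit: π_I = q_I(361 - q_I - (306 - q_I)/2) - 3q_I = (208 - (1/2)q_I)q_I - 3q_I.
The leader's first-order condition 205 - q_I = 0 yields q_I = 205.
Then q_L = (306 - 205)/2 = 101/2.
Price P = 361 - 511/2 = 211/2.
Larkspur's profit: (211/2 - 55)·(101/2) = 2550.2500.

2550.25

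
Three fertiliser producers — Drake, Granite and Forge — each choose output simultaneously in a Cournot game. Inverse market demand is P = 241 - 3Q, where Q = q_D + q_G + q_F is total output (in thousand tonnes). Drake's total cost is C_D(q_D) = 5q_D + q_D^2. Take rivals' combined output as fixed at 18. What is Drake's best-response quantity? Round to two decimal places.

22.75

With rivals' combined output fixed at 18, Drake's profit is π_D = (241 - 3·18 - 3q_D)q_D - (5q_D + q_D²) = (187 - 3q_D)q_D - (5q_D + q_D²).
∂π_D/∂q_D = 182 - 8q_D = 0, so q_D = 91/4.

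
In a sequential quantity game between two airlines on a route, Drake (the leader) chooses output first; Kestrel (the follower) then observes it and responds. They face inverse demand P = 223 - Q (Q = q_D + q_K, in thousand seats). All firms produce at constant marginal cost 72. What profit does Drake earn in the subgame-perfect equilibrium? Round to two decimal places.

Solve by backward induction. Given q_D, the follower Kestrel maximises π_K = (223 - q_D - q_K)q_K - 72q_K.
∂π_K/∂q_K = 151 - q_D - 2q_K = 0 gives the reaction function q_K = (151 - q_D)/2.
The leader anticipates this reaction. Substituting into P = 223 - Q gives P = 295/2 - (1/2)q_D, so π_D = (295/2 - (1/2)q_D)q_D - 72q_D.
Leader FOC: 151/2 - q_D = 0, so q_D = 151/2.
Then q_K = (151 - 151/2)/2 = 151/4.
Price P = 223 - 453/4 = 439/4.
Drake's profit: (439/4 - 72)·(151/2) = 2850.1250.

2850.13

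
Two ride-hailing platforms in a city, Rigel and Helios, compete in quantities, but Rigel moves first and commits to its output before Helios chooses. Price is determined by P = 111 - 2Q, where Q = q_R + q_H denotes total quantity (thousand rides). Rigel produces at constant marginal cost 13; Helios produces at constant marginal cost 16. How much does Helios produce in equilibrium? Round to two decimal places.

Solve by backward induction. Given q_R, the follower Helios maximises π_H = (111 - 2q_R - 2q_H)q_H - 16q_H.
Follower FOC: 95 - 2q_R - 4q_H = 0, so q_H(q_R) = (95 - 2q_R)/4.
Rigel substitutes q_H(q_R) into its own profit: π_R = q_R(111 - 2q_R - (95 - 2q_R)/2) - 13q_R = (127/2 - q_R)q_R - 13q_R.
Maximising: ∂π_R/∂q_R = 101/2 - 2q_R = 0, giving q_R = 101/4.
Then q_H = (95 - 2·(101/4))/4 = 89/8.

11.13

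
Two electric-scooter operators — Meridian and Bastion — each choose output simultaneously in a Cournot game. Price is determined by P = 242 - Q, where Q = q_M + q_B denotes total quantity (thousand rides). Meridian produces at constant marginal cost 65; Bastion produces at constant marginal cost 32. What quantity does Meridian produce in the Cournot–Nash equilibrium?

Meridian's profit: π_M = (242 - Q)q_M - (65q_M). Setting ∂π_M/∂q_M = 0: 177 - 2q_M - (q_B) = 0.
Bastion's first-order condition: 210 - 2q_B - (q_M) = 0.
Best responses: q_M = (177 - q_B)/2, q_B = (210 - q_M)/2.
Substituting one into the other gives q_M = 48 and q_B = 81.

48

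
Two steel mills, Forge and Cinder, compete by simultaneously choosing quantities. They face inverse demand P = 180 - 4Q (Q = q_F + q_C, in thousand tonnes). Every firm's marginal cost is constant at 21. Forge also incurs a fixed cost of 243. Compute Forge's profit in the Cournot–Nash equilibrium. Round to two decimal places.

459.25

A representative firm's profit is π_i = q_i(180 - 4Q) - 21q_i.
Setting ∂π_i/∂q_i = 0 with rivals' quantities fixed: 159 - 8q_i - 4q_j = 0.
By symmetry each firm produces the same amount; substituting q_j = q_i yields q_i = 159/12 = 53/4.
Price P = 180 - 4·(53/2) = 74.
Forge's profit: (74 - 21)·(53/4) - 243 = 1837/4.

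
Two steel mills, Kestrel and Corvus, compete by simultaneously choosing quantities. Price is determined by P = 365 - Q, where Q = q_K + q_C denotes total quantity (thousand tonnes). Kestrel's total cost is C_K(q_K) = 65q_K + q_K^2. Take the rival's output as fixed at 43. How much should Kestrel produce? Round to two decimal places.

With the rival's output fixed at 43, Kestrel's profit is π_K = (365 - 43 - q_K)q_K - (65q_K + q_K²) = (322 - q_K)q_K - (65q_K + q_K²).
∂π_K/∂q_K = 257 - 4q_K = 0, so q_K = 257/4.

64.25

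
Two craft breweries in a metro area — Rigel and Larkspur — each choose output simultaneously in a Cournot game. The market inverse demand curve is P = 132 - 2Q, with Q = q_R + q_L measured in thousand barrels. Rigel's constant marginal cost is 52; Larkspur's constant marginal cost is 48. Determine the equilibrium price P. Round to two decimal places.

77.33

Rigel's profit: π_R = (132 - 2Q)q_R - (52q_R). Setting ∂π_R/∂q_R = 0: 80 - 4q_R - 2(q_L) = 0.
Larkspur's profit: π_L = (132 - 2Q)q_L - (48q_L). Setting ∂π_L/∂q_L = 0: 84 - 4q_L - 2(q_R) = 0.
Best responses: q_R = (80 - 2q_L)/4, q_L = (84 - 2q_R)/4.
Substituting one into the other gives q_R = 38/3 and q_L = 44/3.
Total output Q = 82/3, so price P = 132 - 2·(82/3) = 232/3.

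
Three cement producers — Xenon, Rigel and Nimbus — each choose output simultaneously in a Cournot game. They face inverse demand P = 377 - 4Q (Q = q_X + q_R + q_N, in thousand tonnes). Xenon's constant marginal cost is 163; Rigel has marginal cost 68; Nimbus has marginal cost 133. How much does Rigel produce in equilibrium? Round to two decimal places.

29.31

Xenon's profit: π_X = (377 - 4Q)q_X - (163q_X). Setting ∂π_X/∂q_X = 0: 214 - 8q_X - 4(q_R + q_N) = 0.
Rigel's profit: π_R = (377 - 4Q)q_R - (68q_R). Setting ∂π_R/∂q_R = 0: 309 - 8q_R - 4(q_X + q_N) = 0.
Nimbus's profit: π_N = (377 - 4Q)q_N - (133q_N). Setting ∂π_N/∂q_N = 0: 244 - 8q_N - 4(q_X + q_R) = 0.
Summing all 3 equations gives 767 − 16Q = 0, hence Q = 767/16.
Back-substituting: q_X = (214 − 767/4)/4 = 89/16, q_R = (309 − 767/4)/4 = 469/16, q_N = (244 − 767/4)/4 = 209/16.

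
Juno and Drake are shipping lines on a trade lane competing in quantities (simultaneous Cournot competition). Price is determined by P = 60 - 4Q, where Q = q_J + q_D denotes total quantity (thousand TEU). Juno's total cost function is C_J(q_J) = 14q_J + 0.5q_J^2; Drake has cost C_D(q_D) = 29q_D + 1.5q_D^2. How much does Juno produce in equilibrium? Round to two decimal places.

4.60

Juno's profit: π_J = (60 - 4Q)q_J - (14q_J + (1/2)q_J²). Setting ∂π_J/∂q_J = 0: 46 - 9q_J - 4(q_D) = 0.
Drake's profit: π_D = (60 - 4Q)q_D - (29q_D + (3/2)q_D²). Setting ∂π_D/∂q_D = 0: 31 - 11q_D - 4(q_J) = 0.
Best responses: q_J = (46 - 4q_D)/9, q_D = (31 - 4q_J)/11.
Substituting one into the other gives q_J = 382/83 and q_D = 95/83.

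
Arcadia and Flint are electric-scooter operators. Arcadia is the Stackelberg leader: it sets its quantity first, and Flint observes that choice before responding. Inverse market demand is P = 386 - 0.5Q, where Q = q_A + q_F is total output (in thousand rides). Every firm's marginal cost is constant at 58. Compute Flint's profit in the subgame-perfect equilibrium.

The follower Flint best-responds to any q_A: π_F = (386 - 0.5Q)q_F - 58q_F.
Setting the follower's marginal profit to zero, 328 - (1/2)q_A - q_F = 0, i.e. q_F = (328 - (1/2)q_A).
The leader anticipates this reaction. Substituting into P = 386 - 0.5Q gives P = 222 - (1/4)q_A, so π_A = (222 - (1/4)q_A)q_A - 58q_A.
The leader's first-order condition 164 - (1/2)q_A = 0 yields q_A = 328.
Then q_F = (328 - (1/2)·328) = 164.
Price P = 386 - (1/2)·492 = 140.
Flint's profit: (140 - 58)·164 = 13448.

13448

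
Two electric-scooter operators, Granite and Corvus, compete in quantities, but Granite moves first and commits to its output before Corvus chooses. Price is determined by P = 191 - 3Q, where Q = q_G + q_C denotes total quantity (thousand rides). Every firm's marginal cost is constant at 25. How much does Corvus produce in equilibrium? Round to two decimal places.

13.83

The follower Corvus best-responds to any q_G: π_C = (191 - 3Q)q_C - 25q_C.
∂π_C/∂q_C = 166 - 3q_G - 6q_C = 0 gives the reaction function q_C = (166 - 3q_G)/6.
The leader anticipates this reaction. Substituting into P = 191 - 3Q gives P = 108 - (3/2)q_G, so π_G = (108 - (3/2)q_G)q_G - 25q_G.
The leader's first-order condition 83 - 3q_G = 0 yields q_G = 83/3.
Then q_C = (166 - 3·(83/3))/6 = 83/6.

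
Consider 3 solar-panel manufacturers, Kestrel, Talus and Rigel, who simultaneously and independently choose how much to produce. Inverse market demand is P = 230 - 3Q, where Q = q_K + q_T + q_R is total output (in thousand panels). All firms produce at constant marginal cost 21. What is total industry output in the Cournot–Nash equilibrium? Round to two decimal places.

A representative firm's profit is π_i = q_i(230 - 3Q) - 21q_i.
First-order condition (treating rivals' output as given): 209 - 6q_i - 3·Σ_{j≠i} q_j = 0.
With identical firms every q_j equals q_i, so Σ_{j≠i} q_j = 2q_i and 209 = 12q_i, giving q_i = 209/12.
Total output Q = 209/12 + 209/12 + 209/12 = 209/4.

52.25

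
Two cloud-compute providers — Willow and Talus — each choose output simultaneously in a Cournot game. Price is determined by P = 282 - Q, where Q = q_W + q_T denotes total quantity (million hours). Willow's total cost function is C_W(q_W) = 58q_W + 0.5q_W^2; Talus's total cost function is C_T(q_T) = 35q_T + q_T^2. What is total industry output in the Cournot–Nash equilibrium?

106

Willow's profit: π_W = (282 - Q)q_W - (58q_W + (1/2)q_W²). Setting ∂π_W/∂q_W = 0: 224 - 3q_W - (q_T) = 0.
Talus's first-order condition: 247 - 4q_T - (q_W) = 0.
Rearranging gives the reaction functions q_W = (224 - q_T)/3 and q_T = (247 - q_W)/4.
Solving the pair: q_W = 59, q_T = 47.
Total output Q = 59 + 47 = 106.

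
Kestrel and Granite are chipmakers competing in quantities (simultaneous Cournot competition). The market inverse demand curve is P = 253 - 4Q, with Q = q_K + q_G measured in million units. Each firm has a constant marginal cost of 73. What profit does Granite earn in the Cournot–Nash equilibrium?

A representative firm's profit is π_i = q_i(253 - 4Q) - 73q_i.
Setting ∂π_i/∂q_i = 0 with rivals' quantities fixed: 180 - 8q_i - 4q_j = 0.
With identical firms every q_j equals q_i, so q_j = q_i and 180 = 12q_i, giving q_i = 15.
Price P = 253 - 4·30 = 133.
Granite's profit: (133 - 73)·15 = 900.

900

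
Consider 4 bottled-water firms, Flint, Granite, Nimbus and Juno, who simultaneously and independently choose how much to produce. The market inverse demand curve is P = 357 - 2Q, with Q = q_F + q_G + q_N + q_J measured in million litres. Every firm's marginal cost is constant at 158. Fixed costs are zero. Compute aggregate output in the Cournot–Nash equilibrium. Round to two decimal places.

A representative firm's profit is π_i = q_i(357 - 2Q) - 158q_i.
Setting ∂π_i/∂q_i = 0 with rivals' quantities fixed: 199 - 4q_i - 2·Σ_{j≠i} q_j = 0.
By symmetry each firm produces the same amount; substituting Σ_{j≠i} q_j = 3q_i yields q_i = 199/10.
Total output Q = 199/10 + 199/10 + 199/10 + 199/10 = 398/5.

79.60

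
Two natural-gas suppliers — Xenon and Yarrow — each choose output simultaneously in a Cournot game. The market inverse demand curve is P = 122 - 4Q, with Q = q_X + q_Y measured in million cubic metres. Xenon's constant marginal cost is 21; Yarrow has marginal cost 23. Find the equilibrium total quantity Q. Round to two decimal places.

Xenon's profit: π_X = (122 - 4Q)q_X - (21q_X). Setting ∂π_X/∂q_X = 0: 101 - 8q_X - 4(q_Y) = 0.
Yarrow's profit: π_Y = (122 - 4Q)q_Y - (23q_Y). Setting ∂π_Y/∂q_Y = 0: 99 - 8q_Y - 4(q_X) = 0.
Rearranging gives the reaction functions q_X = (101 - 4q_Y)/8 and q_Y = (99 - 4q_X)/8.
Solving the pair: q_X = 103/12, q_Y = 97/12.
Total output Q = 103/12 + 97/12 = 50/3.

16.67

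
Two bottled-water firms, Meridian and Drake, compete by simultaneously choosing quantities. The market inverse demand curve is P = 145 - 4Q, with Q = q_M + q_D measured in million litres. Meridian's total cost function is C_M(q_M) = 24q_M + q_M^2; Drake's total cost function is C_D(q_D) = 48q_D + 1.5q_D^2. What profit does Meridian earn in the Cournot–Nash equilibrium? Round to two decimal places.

Meridian's profit: π_M = (145 - 4Q)q_M - (24q_M + q_M²). Setting ∂π_M/∂q_M = 0: 121 - 10q_M - 4(q_D) = 0.
Drake's first-order condition: 97 - 11q_D - 4(q_M) = 0.
Best responses: q_M = (121 - 4q_D)/10, q_D = (97 - 4q_M)/11.
Solving the pair: q_M = 943/94, q_D = 243/47.
Price P = 145 - 4·(1429/94) = 84.1915.
Meridian's profit: 84.1915·(943/94) - 24·(943/94) - (943/94)² = 503.1966.

503.20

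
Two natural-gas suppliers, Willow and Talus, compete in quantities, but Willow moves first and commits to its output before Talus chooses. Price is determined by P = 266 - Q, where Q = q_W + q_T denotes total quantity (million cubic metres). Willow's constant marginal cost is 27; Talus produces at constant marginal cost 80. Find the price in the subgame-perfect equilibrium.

The follower Talus best-responds to any q_W: π_T = (266 - Q)q_T - 80q_T.
Setting the follower's marginal profit to zero, 186 - q_W - 2q_T = 0, i.e. q_T = (186 - q_W)/2.
Willow substitutes q_T(q_W) into its own profit: π_W = q_W(266 - q_W - (186 - q_W)/2) - 27q_W = (173 - (1/2)q_W)q_W - 27q_W.
Leader FOC: 146 - q_W = 0, so q_W = 146.
Then q_T = (186 - 146)/2 = 20.
Total output Q = 166, so price P = 266 - 166 = 100.

100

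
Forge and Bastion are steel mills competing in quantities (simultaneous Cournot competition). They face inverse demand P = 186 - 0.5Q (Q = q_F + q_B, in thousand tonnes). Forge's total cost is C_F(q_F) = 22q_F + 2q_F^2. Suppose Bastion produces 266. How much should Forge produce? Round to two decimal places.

6.20

With the rival's output fixed at 266, Forge's profit is π_F = (186 - (1/2)·266 - (1/2)q_F)q_F - (22q_F + 2q_F²) = (53 - (1/2)q_F)q_F - (22q_F + 2q_F²).
∂π_F/∂q_F = 31 - 5q_F = 0, so q_F = 31/5.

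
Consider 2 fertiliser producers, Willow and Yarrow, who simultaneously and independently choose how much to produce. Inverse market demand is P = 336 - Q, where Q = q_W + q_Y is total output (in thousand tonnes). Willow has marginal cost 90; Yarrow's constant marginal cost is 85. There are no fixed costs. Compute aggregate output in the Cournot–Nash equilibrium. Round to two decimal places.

Willow's profit: π_W = (336 - Q)q_W - (90q_W). Setting ∂π_W/∂q_W = 0: 246 - 2q_W - (q_Y) = 0.
Yarrow's profit: π_Y = (336 - Q)q_Y - (85q_Y). Setting ∂π_Y/∂q_Y = 0: 251 - 2q_Y - (q_W) = 0.
So q_W = (246 - q_Y)/2 and q_Y = (251 - q_W)/2.
Substituting one into the other gives q_W = 241/3 and q_Y = 256/3.
Total output Q = 241/3 + 256/3 = 497/3.

165.67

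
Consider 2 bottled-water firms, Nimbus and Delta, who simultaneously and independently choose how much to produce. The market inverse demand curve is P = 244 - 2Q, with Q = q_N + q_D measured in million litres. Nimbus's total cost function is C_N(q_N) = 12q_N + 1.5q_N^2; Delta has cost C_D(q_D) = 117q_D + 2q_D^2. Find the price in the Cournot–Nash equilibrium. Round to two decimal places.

166.04

Nimbus's profit: π_N = (244 - 2Q)q_N - (12q_N + (3/2)q_N²). Setting ∂π_N/∂q_N = 0: 232 - 7q_N - 2(q_D) = 0.
Delta's first-order condition: 127 - 8q_D - 2(q_N) = 0.
Best responses: q_N = (232 - 2q_D)/7, q_D = (127 - 2q_N)/8.
Substituting one into the other gives q_N = 801/26 and q_D = 425/52.
Total output Q = 38.9808, so price P = 244 - 2·38.9808 = 166.0385.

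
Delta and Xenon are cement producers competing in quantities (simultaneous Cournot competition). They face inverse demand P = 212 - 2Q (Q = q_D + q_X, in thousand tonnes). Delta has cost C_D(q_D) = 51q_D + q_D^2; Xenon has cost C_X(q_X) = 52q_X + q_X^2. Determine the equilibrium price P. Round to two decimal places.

Delta's profit: π_D = (212 - 2Q)q_D - (51q_D + q_D²). Setting ∂π_D/∂q_D = 0: 161 - 6q_D - 2(q_X) = 0.
Xenon's first-order condition: 160 - 6q_X - 2(q_D) = 0.
So q_D = (161 - 2q_X)/6 and q_X = (160 - 2q_D)/6.
Substituting one into the other gives q_D = 323/16 and q_X = 319/16.
Total output Q = 321/8, so price P = 212 - 2·(321/8) = 527/4.

131.75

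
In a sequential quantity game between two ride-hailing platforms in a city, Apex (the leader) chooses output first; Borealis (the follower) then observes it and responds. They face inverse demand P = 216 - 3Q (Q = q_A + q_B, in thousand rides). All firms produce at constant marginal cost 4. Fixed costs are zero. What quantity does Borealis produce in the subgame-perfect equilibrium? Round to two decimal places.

17.67

The follower Borealis best-responds to any q_A: π_B = (216 - 3Q)q_B - 4q_B.
Follower FOC: 212 - 3q_A - 6q_B = 0, so q_B(q_A) = (212 - 3q_A)/6.
Apex substitutes q_B(q_A) into its own profit: π_A = q_A(216 - 3q_A - (212 - 3q_A)/2) - 4q_A = (110 - (3/2)q_A)q_A - 4q_A.
Leader FOC: 106 - 3q_A = 0, so q_A = 106/3.
Then q_B = (212 - 3·(106/3))/6 = 53/3.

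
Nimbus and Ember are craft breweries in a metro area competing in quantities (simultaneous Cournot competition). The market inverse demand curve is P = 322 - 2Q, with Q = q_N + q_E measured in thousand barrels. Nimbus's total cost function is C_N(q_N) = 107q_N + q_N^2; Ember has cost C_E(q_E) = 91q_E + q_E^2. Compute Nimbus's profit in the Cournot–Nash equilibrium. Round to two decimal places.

Nimbus's profit: π_N = (322 - 2Q)q_N - (107q_N + q_N²). Setting ∂π_N/∂q_N = 0: 215 - 6q_N - 2(q_E) = 0.
Ember's first-order condition: 231 - 6q_E - 2(q_N) = 0.
So q_N = (215 - 2q_E)/6 and q_E = (231 - 2q_N)/6.
Solving the pair: q_N = 207/8, q_E = 239/8.
Price P = 322 - 2·(223/4) = 421/2.
Nimbus's profit: (421/2)·(207/8) - 107·(207/8) - (207/8)² = 2008.5469.

2008.55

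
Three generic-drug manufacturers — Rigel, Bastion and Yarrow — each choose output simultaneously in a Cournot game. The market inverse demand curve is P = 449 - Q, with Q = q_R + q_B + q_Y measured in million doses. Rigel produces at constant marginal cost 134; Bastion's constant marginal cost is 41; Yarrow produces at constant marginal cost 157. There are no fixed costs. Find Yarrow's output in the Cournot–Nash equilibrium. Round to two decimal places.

Rigel's profit: π_R = (449 - Q)q_R - (134q_R). Setting ∂π_R/∂q_R = 0: 315 - 2q_R - (q_B + q_Y) = 0.
Bastion's profit: π_B = (449 - Q)q_B - (41q_B). Setting ∂π_B/∂q_B = 0: 408 - 2q_B - (q_R + q_Y) = 0.
Yarrow's profit: π_Y = (449 - Q)q_Y - (157q_Y). Setting ∂π_Y/∂q_Y = 0: 292 - 2q_Y - (q_R + q_B) = 0.
Summing all 3 equations gives 1015 − 4Q = 0, hence Q = 1015/4.
Back-substituting: q_R = (315 − 1015/4) = 245/4, q_B = (408 − 1015/4) = 617/4, q_Y = (292 − 1015/4) = 153/4.

38.25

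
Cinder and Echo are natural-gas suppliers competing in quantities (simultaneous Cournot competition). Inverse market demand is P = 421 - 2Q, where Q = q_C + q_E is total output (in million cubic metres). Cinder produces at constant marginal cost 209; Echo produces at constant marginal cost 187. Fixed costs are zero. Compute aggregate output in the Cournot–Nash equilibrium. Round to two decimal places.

74.33

Cinder's profit: π_C = (421 - 2Q)q_C - (209q_C). Setting ∂π_C/∂q_C = 0: 212 - 4q_C - 2(q_E) = 0.
Echo's first-order condition: 234 - 4q_E - 2(q_C) = 0.
So q_C = (212 - 2q_E)/4 and q_E = (234 - 2q_C)/4.
Solving the pair: q_C = 95/3, q_E = 128/3.
Total output Q = 95/3 + 128/3 = 223/3.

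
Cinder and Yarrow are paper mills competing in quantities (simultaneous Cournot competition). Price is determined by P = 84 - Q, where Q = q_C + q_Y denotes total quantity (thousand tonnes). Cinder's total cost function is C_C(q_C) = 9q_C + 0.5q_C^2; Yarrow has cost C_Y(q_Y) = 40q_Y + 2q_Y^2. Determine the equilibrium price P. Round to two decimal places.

56.76

Cinder's profit: π_C = (84 - Q)q_C - (9q_C + (1/2)q_C²). Setting ∂π_C/∂q_C = 0: 75 - 3q_C - (q_Y) = 0.
Yarrow's first-order condition: 44 - 6q_Y - (q_C) = 0.
So q_C = (75 - q_Y)/3 and q_Y = (44 - q_C)/6.
Solving the pair: q_C = 406/17, q_Y = 57/17.
Total output Q = 463/17, so price P = 84 - 463/17 = 965/17.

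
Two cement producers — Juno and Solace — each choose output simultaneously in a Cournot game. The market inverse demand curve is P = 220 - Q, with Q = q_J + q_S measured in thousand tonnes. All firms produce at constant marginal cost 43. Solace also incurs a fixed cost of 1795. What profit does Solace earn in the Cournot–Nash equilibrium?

1686

Each firm earns π_i = (220 - Q)q_i - 43q_i.
Setting ∂π_i/∂q_i = 0 with rivals' quantities fixed: 177 - 2q_i - q_j = 0.
By symmetry each firm produces the same amount; substituting q_j = q_i yields q_i = 177/3 = 59.
Price P = 220 - 118 = 102.
Solace's profit: (102 - 43)·59 - 1795 = 1686.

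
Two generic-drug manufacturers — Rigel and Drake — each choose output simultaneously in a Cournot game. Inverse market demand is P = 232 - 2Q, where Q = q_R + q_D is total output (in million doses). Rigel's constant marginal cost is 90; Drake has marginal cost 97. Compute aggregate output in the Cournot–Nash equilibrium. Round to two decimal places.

46.17

Rigel's profit: π_R = (232 - 2Q)q_R - (90q_R). Setting ∂π_R/∂q_R = 0: 142 - 4q_R - 2(q_D) = 0.
Drake's profit: π_D = (232 - 2Q)q_D - (97q_D). Setting ∂π_D/∂q_D = 0: 135 - 4q_D - 2(q_R) = 0.
Best responses: q_R = (142 - 2q_D)/4, q_D = (135 - 2q_R)/4.
Substituting one into the other gives q_R = 149/6 and q_D = 64/3.
Total output Q = 149/6 + 64/3 = 277/6.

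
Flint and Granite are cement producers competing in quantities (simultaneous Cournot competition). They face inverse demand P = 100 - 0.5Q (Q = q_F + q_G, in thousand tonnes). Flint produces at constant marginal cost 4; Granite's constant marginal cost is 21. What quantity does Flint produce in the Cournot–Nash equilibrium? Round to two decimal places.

75.33

Flint's profit: π_F = (100 - 0.5Q)q_F - (4q_F). Setting ∂π_F/∂q_F = 0: 96 - q_F - (1/2)(q_G) = 0.
Granite's profit: π_G = (100 - 0.5Q)q_G - (21q_G). Setting ∂π_G/∂q_G = 0: 79 - q_G - (1/2)(q_F) = 0.
Rearranging gives the reaction functions q_F = (96 - (1/2)q_G) and q_G = (79 - (1/2)q_F).
Substituting one into the other gives q_F = 226/3 and q_G = 124/3.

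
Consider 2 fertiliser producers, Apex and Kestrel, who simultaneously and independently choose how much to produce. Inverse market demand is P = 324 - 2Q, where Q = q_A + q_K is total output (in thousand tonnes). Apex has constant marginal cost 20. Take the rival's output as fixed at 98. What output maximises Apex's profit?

27

With the rival's output fixed at 98, Apex's profit is π_A = (324 - 2·98 - 2q_A)q_A - (20q_A) = (128 - 2q_A)q_A - (20q_A).
∂π_A/∂q_A = 108 - 4q_A = 0, so q_A = 27.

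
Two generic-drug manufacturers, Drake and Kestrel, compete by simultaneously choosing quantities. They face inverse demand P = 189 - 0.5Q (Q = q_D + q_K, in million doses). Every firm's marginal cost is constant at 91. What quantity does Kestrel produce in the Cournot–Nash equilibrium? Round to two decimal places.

Each firm earns π_i = (189 - 0.5Q)q_i - 91q_i.
Setting ∂π_i/∂q_i = 0 with rivals' quantities fixed: 98 - q_i - (1/2)q_j = 0.
With identical firms every q_j equals q_i, so q_j = q_i and 98 = (3/2)q_i, giving q_i = 196/3.

65.33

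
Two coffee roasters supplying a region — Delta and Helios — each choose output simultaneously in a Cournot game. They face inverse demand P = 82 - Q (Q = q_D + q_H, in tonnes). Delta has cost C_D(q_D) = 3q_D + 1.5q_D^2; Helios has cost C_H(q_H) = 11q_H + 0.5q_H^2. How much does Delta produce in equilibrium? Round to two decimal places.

Delta's profit: π_D = (82 - Q)q_D - (3q_D + (3/2)q_D²). Setting ∂π_D/∂q_D = 0: 79 - 5q_D - (q_H) = 0.
Helios's profit: π_H = (82 - Q)q_H - (11q_H + (1/2)q_H²). Setting ∂π_H/∂q_H = 0: 71 - 3q_H - (q_D) = 0.
Rearranging gives the reaction functions q_D = (79 - q_H)/5 and q_H = (71 - q_D)/3.
Substituting one into the other gives q_D = 83/7 and q_H = 138/7.

11.86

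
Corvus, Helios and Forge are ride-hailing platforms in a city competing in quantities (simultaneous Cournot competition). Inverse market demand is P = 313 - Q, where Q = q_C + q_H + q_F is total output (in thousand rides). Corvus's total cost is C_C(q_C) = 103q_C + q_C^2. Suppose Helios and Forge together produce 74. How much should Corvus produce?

With rivals' combined output fixed at 74, Corvus's profit is π_C = (313 - 74 - q_C)q_C - (103q_C + q_C²) = (239 - q_C)q_C - (103q_C + q_C²).
∂π_C/∂q_C = 136 - 4q_C = 0, so q_C = 34.

34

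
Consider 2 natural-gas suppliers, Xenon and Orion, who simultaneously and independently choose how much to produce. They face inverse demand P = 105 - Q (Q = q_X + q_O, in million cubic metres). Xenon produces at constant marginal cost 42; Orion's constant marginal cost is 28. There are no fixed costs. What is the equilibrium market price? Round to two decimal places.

Xenon's profit: π_X = (105 - Q)q_X - (42q_X). Setting ∂π_X/∂q_X = 0: 63 - 2q_X - (q_O) = 0.
Orion's first-order condition: 77 - 2q_O - (q_X) = 0.
So q_X = (63 - q_O)/2 and q_O = (77 - q_X)/2.
Substituting one into the other gives q_X = 49/3 and q_O = 91/3.
Total output Q = 140/3, so price P = 105 - 140/3 = 175/3.

58.33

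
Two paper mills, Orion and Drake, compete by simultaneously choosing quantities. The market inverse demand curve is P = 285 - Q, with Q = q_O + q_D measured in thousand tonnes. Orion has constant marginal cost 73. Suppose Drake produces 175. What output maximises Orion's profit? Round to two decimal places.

18.50

With the rival's output fixed at 175, Orion's profit is π_O = (285 - 175 - q_O)q_O - (73q_O) = (110 - q_O)q_O - (73q_O).
∂π_O/∂q_O = 37 - 2q_O = 0, so q_O = 37/2.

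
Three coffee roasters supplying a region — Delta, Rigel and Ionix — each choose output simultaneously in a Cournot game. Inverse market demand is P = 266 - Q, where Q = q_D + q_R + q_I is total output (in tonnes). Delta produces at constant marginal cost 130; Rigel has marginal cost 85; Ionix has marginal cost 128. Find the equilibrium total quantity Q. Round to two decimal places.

113.75

Delta's profit: π_D = (266 - Q)q_D - (130q_D). Setting ∂π_D/∂q_D = 0: 136 - 2q_D - (q_R + q_I) = 0.
Rigel's profit: π_R = (266 - Q)q_R - (85q_R). Setting ∂π_R/∂q_R = 0: 181 - 2q_R - (q_D + q_I) = 0.
Ionix's first-order condition: 138 - 2q_I - (q_D + q_R) = 0.
Adding the 3 first-order conditions: 455 − 4Q = 0, so Q = 455/4.
Back-substituting: q_D = (136 − 455/4) = 89/4, q_R = (181 − 455/4) = 269/4, q_I = (138 − 455/4) = 97/4.
Total output Q = 89/4 + 269/4 + 97/4 = 455/4.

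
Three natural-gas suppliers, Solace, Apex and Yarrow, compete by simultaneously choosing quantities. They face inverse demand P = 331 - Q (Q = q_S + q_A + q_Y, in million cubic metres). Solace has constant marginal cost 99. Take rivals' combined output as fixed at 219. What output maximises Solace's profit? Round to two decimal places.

With rivals' combined output fixed at 219, Solace's profit is π_S = (331 - 219 - q_S)q_S - (99q_S) = (112 - q_S)q_S - (99q_S).
∂π_S/∂q_S = 13 - 2q_S = 0, so q_S = 13/2.

6.50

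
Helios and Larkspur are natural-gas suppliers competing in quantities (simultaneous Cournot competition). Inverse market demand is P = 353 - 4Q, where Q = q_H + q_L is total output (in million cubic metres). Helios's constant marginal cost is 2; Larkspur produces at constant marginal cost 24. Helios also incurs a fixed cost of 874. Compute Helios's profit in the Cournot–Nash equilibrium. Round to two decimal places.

Helios's profit: π_H = (353 - 4Q)q_H - (2q_H). Setting ∂π_H/∂q_H = 0: 351 - 8q_H - 4(q_L) = 0.
Larkspur's profit: π_L = (353 - 4Q)q_L - (24q_L). Setting ∂π_L/∂q_L = 0: 329 - 8q_L - 4(q_H) = 0.
Best responses: q_H = (351 - 4q_L)/8, q_L = (329 - 4q_H)/8.
Substituting one into the other gives q_H = 373/12 and q_L = 307/12.
Price P = 353 - 4·(170/3) = 379/3.
Helios's profit: (379/3 - 2)·(373/12) - 874 = 2990.6944.

2990.69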